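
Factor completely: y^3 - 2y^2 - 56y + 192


Try integer roots (divisors of 192). y=4: p(4)=0.
Divide out (y - 4): quotient is y^2 + 2y - 48.
Factor the quadratic: (y + 8)(y - 6)
Result: (y - 4)(y + 8)(y - 6)


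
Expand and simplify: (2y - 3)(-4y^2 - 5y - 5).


Distribute each term of the first polynomial:
  (2y)(-4y^2 - 5y - 5) = -8y^3 - 10y^2 - 10y
  (-3)(-4y^2 - 5y - 5) = 12y^2 + 15y + 15
Sum: -8y^3 + 2y^2 + 5y + 15


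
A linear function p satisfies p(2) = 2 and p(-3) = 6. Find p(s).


p(s) = ms + b. Using p(2)=2, p(-3)=6:
m = (2 - 6)/(2 + 3) = -4/5 = -4/5
b = 2 - m*(2) = 2 + 8/5 = 18/5
p(s) = -(4/5)s + (18/5)


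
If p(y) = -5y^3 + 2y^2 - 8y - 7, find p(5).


Using direct substitution:
  -5 * (5)^3 = -625
  2 * (5)^2 = 50
  -8 * (5)^1 = -40
  constant: -7
Sum = -625 + 50 - 40 - 7 = -622


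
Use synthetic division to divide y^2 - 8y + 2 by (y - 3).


Synthetic division with c = 3. Coefficients: 1, -8, 2
Bring down 1.
  1 * 3 = 3; 3 - 8 = -5
  -5 * 3 = -15; -15 + 2 = -13
Quotient: y - 5, Remainder: -13


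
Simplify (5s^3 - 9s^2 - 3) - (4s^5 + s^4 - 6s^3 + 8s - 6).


Distribute the minus sign:
  (5s^3 - 9s^2 - 3)
- (4s^5 + s^4 - 6s^3 + 8s - 6)
Negate second polynomial: -4s^5 - s^4 + 6s^3 - 8s + 6
Add: -4s^5 - s^4 + 11s^3 - 9s^2 - 8s + 3


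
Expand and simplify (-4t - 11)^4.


Expand (-4t - 11)^4 by repeated multiplication:
  (-4t - 11)^2 = 16t^2 + 88t + 121
  (-4t - 11)^3 = -64t^3 - 528t^2 - 1452t - 1331
= 256t^4 + 2816t^3 + 11616t^2 + 21296t + 14641


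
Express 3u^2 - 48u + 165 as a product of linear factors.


Roots satisfy r1 + r2 = -b/a = 16 and r1*r2 = c/a = 55.
So r1 = 11, r2 = 5.
3u^2 - 48u + 165 = 3(u - r1)(u - r2) = 3(u - 11)(u - 5)


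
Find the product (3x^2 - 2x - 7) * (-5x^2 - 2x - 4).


Distribute each term of the first polynomial:
  (3x^2)(-5x^2 - 2x - 4) = -15x^4 - 6x^3 - 12x^2
  (-2x)(-5x^2 - 2x - 4) = 10x^3 + 4x^2 + 8x
  (-7)(-5x^2 - 2x - 4) = 35x^2 + 14x + 28
Sum: -15x^4 + 4x^3 + 27x^2 + 22x + 28


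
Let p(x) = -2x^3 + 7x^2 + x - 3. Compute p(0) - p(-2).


p(0) = -3
p(-2) = 39
p(0) - p(-2) = -3 - 39 = -42


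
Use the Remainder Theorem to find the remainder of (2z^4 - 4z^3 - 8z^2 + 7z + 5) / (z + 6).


By the Remainder Theorem, the remainder equals p(-6):
  2*(-6)^4 = 2592
  -4*(-6)^3 = 864
  -8*(-6)^2 = -288
  7*(-6)^1 = -42
  constant: 5
Sum: 2592 + 864 - 288 - 42 + 5 = 3131


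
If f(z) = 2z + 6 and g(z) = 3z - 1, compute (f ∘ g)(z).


Substitute g(z) into f:
f(g(z)) = 2*(3z - 1) + 6
Expand and combine: 6z + 4


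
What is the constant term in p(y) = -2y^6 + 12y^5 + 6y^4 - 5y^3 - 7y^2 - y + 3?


Read off the constant term: 3


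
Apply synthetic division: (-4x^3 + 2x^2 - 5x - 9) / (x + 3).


Synthetic division with c = -3. Coefficients: -4, 2, -5, -9
Bring down -4.
  -4 * -3 = 12; 12 + 2 = 14
  14 * -3 = -42; -42 - 5 = -47
  -47 * -3 = 141; 141 - 9 = 132
Quotient: -4x^2 + 14x - 47, Remainder: 132


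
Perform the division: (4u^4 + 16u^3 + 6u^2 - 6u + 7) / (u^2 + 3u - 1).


(4u^4 + 16u^3 + 6u^2 - 6u + 7) / (u^2 + 3u - 1)
Step 1: 4u^2 * (u^2 + 3u - 1) = 4u^4 + 12u^3 - 4u^2; subtract.
Step 2: 4u * (u^2 + 3u - 1) = 4u^3 + 12u^2 - 4u; subtract.
Step 3: -2 * (u^2 + 3u - 1) = -2u^2 - 6u + 2; subtract.
Quotient: 4u^2 + 4u - 2, Remainder: 4u + 5


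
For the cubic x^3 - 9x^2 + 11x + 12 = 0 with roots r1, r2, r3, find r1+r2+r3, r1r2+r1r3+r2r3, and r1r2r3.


Monic cubic x^3+bx^2+cx+d=0: sum=-b, pairwise sum=c, product=-d.
b=-9, c=11, d=12
r1+r2+r3 = 9
r1r2+r1r3+r2r3 = 11
r1r2r3 = -12


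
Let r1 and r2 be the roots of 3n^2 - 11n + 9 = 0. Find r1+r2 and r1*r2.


For an^2+bn+c=0: sum = -b/a, product = c/a.
a=3, b=-11, c=9
Sum = -(-11)/3 = 11/3
Product = (9)/3 = 3


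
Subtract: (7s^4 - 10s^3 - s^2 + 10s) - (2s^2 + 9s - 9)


Distribute the minus sign:
  (7s^4 - 10s^3 - s^2 + 10s)
- (2s^2 + 9s - 9)
Negate second polynomial: -2s^2 - 9s + 9
Add: 7s^4 - 10s^3 - 3s^2 + s + 9


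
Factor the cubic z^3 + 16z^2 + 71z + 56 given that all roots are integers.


Try integer roots (divisors of 56). z=-1: p(-1)=0.
Divide out (z + 1): quotient is z^2 + 15z + 56.
Factor the quadratic: (z + 7)(z + 8)
Result: (z + 1)(z + 7)(z + 8)


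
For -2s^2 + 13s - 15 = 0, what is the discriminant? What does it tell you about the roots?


D = b^2 - 4ac = (13)^2 - 4(-2)(-15) = 169 - 120 = 49
Since D > 0: two distinct rational roots


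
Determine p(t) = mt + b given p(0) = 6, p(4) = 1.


p(t) = mt + b. Using p(0)=6, p(4)=1:
m = (6 - 1)/(0 - 4) = 5/-4 = -5/4
b = 6 - m*(0) = 6 = 6
p(t) = -(5/4)t + 6


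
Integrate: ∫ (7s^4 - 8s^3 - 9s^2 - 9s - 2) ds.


Reverse power rule on each term:
  ∫ 7s^4 ds = (7/5)s^5
  ∫ -8s^3 ds = -2s^4
  ∫ -9s^2 ds = -3s^3
  ∫ -9s ds = -(9/2)s^2
  ∫ -2 ds = -2s
F(s) = (7/5)s^5 - 2s^4 - 3s^3 - (9/2)s^2 - 2s + C


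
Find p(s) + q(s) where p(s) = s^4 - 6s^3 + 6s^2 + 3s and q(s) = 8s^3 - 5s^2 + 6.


Align terms by degree and add:
  s^4 - 6s^3 + 6s^2 + 3s
+ 8s^3 - 5s^2 + 6
= s^4 + 2s^3 + s^2 + 3s + 6


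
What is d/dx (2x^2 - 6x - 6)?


Apply the power rule term by term:
  d/dx(2x^2) = 4x
  d/dx(-6x) = -6
  d/dx(-6) = 0
p'(x) = 4x - 6


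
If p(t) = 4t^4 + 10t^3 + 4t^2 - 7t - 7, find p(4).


Using direct substitution:
  4 * (4)^4 = 1024
  10 * (4)^3 = 640
  4 * (4)^2 = 64
  -7 * (4)^1 = -28
  constant: -7
Sum = 1024 + 640 + 64 - 28 - 7 = 1693


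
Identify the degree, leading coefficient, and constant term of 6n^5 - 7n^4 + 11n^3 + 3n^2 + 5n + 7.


Highest power of n is 5, with coefficient 6. Constant term is 7.
Degree = 5, leading coefficient = 6, constant term = 7


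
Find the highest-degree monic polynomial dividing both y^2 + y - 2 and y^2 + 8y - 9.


Factor each:
  y^2 + y - 2 = (y - 1)(y + 2)
  y^2 + 8y - 9 = (y - 1)(y + 9)
Common monic factor: y - 1


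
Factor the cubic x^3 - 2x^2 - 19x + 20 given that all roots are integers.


Try integer roots (divisors of 20). x=5: p(5)=0.
Divide out (x - 5): quotient is x^2 + 3x - 4.
Factor the quadratic: (x + 4)(x - 1)
Result: (x - 5)(x + 4)(x - 1)


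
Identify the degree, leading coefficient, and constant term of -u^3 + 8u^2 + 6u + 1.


Highest power of u is 3, with coefficient -1. Constant term is 1.
Degree = 3, leading coefficient = -1, constant term = 1


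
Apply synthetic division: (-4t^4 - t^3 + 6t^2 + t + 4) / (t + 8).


Synthetic division with c = -8. Coefficients: -4, -1, 6, 1, 4
Bring down -4.
  -4 * -8 = 32; 32 - 1 = 31
  31 * -8 = -248; -248 + 6 = -242
  -242 * -8 = 1936; 1936 + 1 = 1937
  1937 * -8 = -15496; -15496 + 4 = -15492
Quotient: -4t^3 + 31t^2 - 242t + 1937, Remainder: -15492


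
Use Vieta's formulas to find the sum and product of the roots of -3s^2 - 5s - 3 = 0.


For as^2+bs+c=0: sum = -b/a, product = c/a.
a=-3, b=-5, c=-3
Sum = -(-5)/-3 = -5/3
Product = (-3)/-3 = 1


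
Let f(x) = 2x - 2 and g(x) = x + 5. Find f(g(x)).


Substitute g(x) into f:
f(g(x)) = 2*(x + 5) + (-2)
Expand and combine: 2x + 8


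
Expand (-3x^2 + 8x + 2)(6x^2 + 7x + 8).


Distribute each term of the first polynomial:
  (-3x^2)(6x^2 + 7x + 8) = -18x^4 - 21x^3 - 24x^2
  (8x)(6x^2 + 7x + 8) = 48x^3 + 56x^2 + 64x
  (2)(6x^2 + 7x + 8) = 12x^2 + 14x + 16
Sum: -18x^4 + 27x^3 + 44x^2 + 78x + 16


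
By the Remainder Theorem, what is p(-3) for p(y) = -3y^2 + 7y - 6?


By the Remainder Theorem, the remainder equals p(-3):
  -3*(-3)^2 = -27
  7*(-3)^1 = -21
  constant: -6
Sum: -27 - 21 - 6 = -54


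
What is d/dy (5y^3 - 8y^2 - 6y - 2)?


Apply the power rule term by term:
  d/dy(5y^3) = 15y^2
  d/dy(-8y^2) = -16y
  d/dy(-6y) = -6
  d/dy(-2) = 0
p'(y) = 15y^2 - 16y - 6


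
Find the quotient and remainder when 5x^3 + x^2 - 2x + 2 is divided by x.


(5x^3 + x^2 - 2x + 2) / (x)
Step 1: 5x^2 * (x) = 5x^3; subtract.
Step 2: x * (x) = x^2; subtract.
Step 3: -2 * (x) = -2x; subtract.
Quotient: 5x^2 + x - 2, Remainder: 2


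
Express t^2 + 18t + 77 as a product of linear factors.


Roots satisfy r1 + r2 = -b/a = -18 and r1*r2 = c/a = 77.
So r1 = -11, r2 = -7.
t^2 + 18t + 77 = (t - r1)(t - r2) = (t + 11)(t + 7)


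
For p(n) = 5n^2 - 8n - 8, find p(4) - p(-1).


p(4) = 40
p(-1) = 5
p(4) - p(-1) = 40 - 5 = 35


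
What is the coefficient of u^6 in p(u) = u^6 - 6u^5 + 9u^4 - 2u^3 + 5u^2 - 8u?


Read off the coefficient of u^6: 1


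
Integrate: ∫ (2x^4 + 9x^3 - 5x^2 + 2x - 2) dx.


Reverse power rule on each term:
  ∫ 2x^4 dx = (2/5)x^5
  ∫ 9x^3 dx = (9/4)x^4
  ∫ -5x^2 dx = -(5/3)x^3
  ∫ 2x dx = x^2
  ∫ -2 dx = -2x
F(x) = (2/5)x^5 + (9/4)x^4 - (5/3)x^3 + x^2 - 2x + C


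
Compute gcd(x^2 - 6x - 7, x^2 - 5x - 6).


Factor each:
  x^2 - 6x - 7 = (x + 1)(x - 7)
  x^2 - 5x - 6 = (x + 1)(x - 6)
Common monic factor: x + 1


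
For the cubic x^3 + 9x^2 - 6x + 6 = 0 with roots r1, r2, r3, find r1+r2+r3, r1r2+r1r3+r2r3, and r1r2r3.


Monic cubic x^3+bx^2+cx+d=0: sum=-b, pairwise sum=c, product=-d.
b=9, c=-6, d=6
r1+r2+r3 = -9
r1r2+r1r3+r2r3 = -6
r1r2r3 = -6


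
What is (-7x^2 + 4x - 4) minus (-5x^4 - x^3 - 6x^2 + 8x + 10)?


Distribute the minus sign:
  (-7x^2 + 4x - 4)
- (-5x^4 - x^3 - 6x^2 + 8x + 10)
Negate second polynomial: 5x^4 + x^3 + 6x^2 - 8x - 10
Add: 5x^4 + x^3 - x^2 - 4x - 14


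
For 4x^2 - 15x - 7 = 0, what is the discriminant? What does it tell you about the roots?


D = b^2 - 4ac = (-15)^2 - 4(4)(-7) = 225 + 112 = 337
Since D > 0: two distinct irrational roots


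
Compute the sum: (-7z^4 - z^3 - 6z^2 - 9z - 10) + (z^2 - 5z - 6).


Align terms by degree and add:
  -7z^4 - z^3 - 6z^2 - 9z - 10
+ z^2 - 5z - 6
= -7z^4 - z^3 - 5z^2 - 14z - 16


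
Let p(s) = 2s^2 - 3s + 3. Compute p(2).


Using direct substitution:
  2 * (2)^2 = 8
  -3 * (2)^1 = -6
  constant: 3
Sum = 8 - 6 + 3 = 5


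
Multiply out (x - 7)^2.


Expand (x - 7)^2 by repeated multiplication:
= x^2 - 14x + 49


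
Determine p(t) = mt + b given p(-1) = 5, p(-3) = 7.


p(t) = mt + b. Using p(-1)=5, p(-3)=7:
m = (5 - 7)/(-1 + 3) = -2/2 = -1
b = 5 - m*(-1) = 5 - 1 = 4
p(t) = -t + 4


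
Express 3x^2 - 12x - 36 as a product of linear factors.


Roots satisfy r1 + r2 = -b/a = 4 and r1*r2 = c/a = -12.
So r1 = -2, r2 = 6.
3x^2 - 12x - 36 = 3(x - r1)(x - r2) = 3(x + 2)(x - 6)


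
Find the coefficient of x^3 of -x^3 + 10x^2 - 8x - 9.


Read off the coefficient of x^3: -1


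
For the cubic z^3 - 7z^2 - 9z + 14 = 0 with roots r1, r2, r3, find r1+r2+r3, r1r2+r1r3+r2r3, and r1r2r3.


Monic cubic z^3+bz^2+cz+d=0: sum=-b, pairwise sum=c, product=-d.
b=-7, c=-9, d=14
r1+r2+r3 = 7
r1r2+r1r3+r2r3 = -9
r1r2r3 = -14


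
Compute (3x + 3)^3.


Expand (3x + 3)^3 by repeated multiplication:
  (3x + 3)^2 = 9x^2 + 18x + 9
= 27x^3 + 81x^2 + 81x + 27


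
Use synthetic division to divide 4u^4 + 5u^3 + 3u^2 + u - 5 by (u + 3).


Synthetic division with c = -3. Coefficients: 4, 5, 3, 1, -5
Bring down 4.
  4 * -3 = -12; -12 + 5 = -7
  -7 * -3 = 21; 21 + 3 = 24
  24 * -3 = -72; -72 + 1 = -71
  -71 * -3 = 213; 213 - 5 = 208
Quotient: 4u^3 - 7u^2 + 24u - 71, Remainder: 208


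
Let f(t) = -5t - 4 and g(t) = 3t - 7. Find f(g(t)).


Substitute g(t) into f:
f(g(t)) = -5*(3t - 7) + (-4)
Expand and combine: -15t + 31


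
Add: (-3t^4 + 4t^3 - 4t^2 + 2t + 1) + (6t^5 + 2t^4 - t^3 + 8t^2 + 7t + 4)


Align terms by degree and add:
  -3t^4 + 4t^3 - 4t^2 + 2t + 1
+ 6t^5 + 2t^4 - t^3 + 8t^2 + 7t + 4
= 6t^5 - t^4 + 3t^3 + 4t^2 + 9t + 5


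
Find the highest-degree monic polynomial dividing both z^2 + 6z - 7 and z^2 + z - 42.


Factor each:
  z^2 + 6z - 7 = (z + 7)(z - 1)
  z^2 + z - 42 = (z + 7)(z - 6)
Common monic factor: z + 7


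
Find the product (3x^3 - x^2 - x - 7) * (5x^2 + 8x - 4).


Distribute each term of the first polynomial:
  (3x^3)(5x^2 + 8x - 4) = 15x^5 + 24x^4 - 12x^3
  (-x^2)(5x^2 + 8x - 4) = -5x^4 - 8x^3 + 4x^2
  (-x)(5x^2 + 8x - 4) = -5x^3 - 8x^2 + 4x
  (-7)(5x^2 + 8x - 4) = -35x^2 - 56x + 28
Sum: 15x^5 + 19x^4 - 25x^3 - 39x^2 - 52x + 28


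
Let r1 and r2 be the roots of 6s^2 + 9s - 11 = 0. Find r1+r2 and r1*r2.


For as^2+bs+c=0: sum = -b/a, product = c/a.
a=6, b=9, c=-11
Sum = -(9)/6 = -3/2
Product = (-11)/6 = -11/6


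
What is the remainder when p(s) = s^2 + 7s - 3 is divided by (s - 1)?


By the Remainder Theorem, the remainder equals p(1):
  1*(1)^2 = 1
  7*(1)^1 = 7
  constant: -3
Sum: 1 + 7 - 3 = 5


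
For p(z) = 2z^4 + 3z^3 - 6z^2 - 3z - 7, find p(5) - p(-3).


p(5) = 1453
p(-3) = 29
p(5) - p(-3) = 1453 - 29 = 1424


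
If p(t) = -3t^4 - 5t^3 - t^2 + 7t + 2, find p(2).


Using direct substitution:
  -3 * (2)^4 = -48
  -5 * (2)^3 = -40
  -1 * (2)^2 = -4
  7 * (2)^1 = 14
  constant: 2
Sum = -48 - 40 - 4 + 14 + 2 = -76


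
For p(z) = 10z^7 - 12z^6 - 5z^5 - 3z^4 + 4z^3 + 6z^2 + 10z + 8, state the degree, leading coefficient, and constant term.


Highest power of z is 7, with coefficient 10. Constant term is 8.
Degree = 7, leading coefficient = 10, constant term = 8


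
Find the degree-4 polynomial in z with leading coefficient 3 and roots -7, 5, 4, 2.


p(z) = 3(z + 7)(z - 5)(z - 4)(z - 2)
Expand: 3z^4 - 12z^3 - 117z^2 + 678z - 840


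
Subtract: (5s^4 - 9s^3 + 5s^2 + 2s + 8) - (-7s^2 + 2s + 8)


Distribute the minus sign:
  (5s^4 - 9s^3 + 5s^2 + 2s + 8)
- (-7s^2 + 2s + 8)
Negate second polynomial: 7s^2 - 2s - 8
Add: 5s^4 - 9s^3 + 12s^2


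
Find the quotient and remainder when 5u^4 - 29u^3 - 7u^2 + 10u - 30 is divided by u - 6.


(5u^4 - 29u^3 - 7u^2 + 10u - 30) / (u - 6)
Step 1: 5u^3 * (u - 6) = 5u^4 - 30u^3; subtract.
Step 2: u^2 * (u - 6) = u^3 - 6u^2; subtract.
Step 3: -u * (u - 6) = -u^2 + 6u; subtract.
Step 4: 4 * (u - 6) = 4u - 24; subtract.
Quotient: 5u^3 + u^2 - u + 4, Remainder: -6


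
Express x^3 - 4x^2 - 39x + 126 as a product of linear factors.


Try integer roots (divisors of 126). x=7: p(7)=0.
Divide out (x - 7): quotient is x^2 + 3x - 18.
Factor the quadratic: (x + 6)(x - 3)
Result: (x - 7)(x + 6)(x - 3)


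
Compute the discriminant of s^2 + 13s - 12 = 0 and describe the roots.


D = b^2 - 4ac = (13)^2 - 4(1)(-12) = 169 + 48 = 217
Since D > 0: two distinct irrational roots


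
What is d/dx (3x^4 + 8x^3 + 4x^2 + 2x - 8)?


Apply the power rule term by term:
  d/dx(3x^4) = 12x^3
  d/dx(8x^3) = 24x^2
  d/dx(4x^2) = 8x
  d/dx(2x) = 2
  d/dx(-8) = 0
p'(x) = 12x^3 + 24x^2 + 8x + 2


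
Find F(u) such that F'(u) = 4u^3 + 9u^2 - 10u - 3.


Reverse power rule on each term:
  ∫ 4u^3 du = u^4
  ∫ 9u^2 du = 3u^3
  ∫ -10u du = -5u^2
  ∫ -3 du = -3u
F(u) = u^4 + 3u^3 - 5u^2 - 3u + C


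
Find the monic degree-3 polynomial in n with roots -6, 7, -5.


p(n) = (n + 6)(n - 7)(n + 5)
Expand: n^3 + 4n^2 - 47n - 210


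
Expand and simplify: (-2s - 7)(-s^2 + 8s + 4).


Distribute each term of the first polynomial:
  (-2s)(-s^2 + 8s + 4) = 2s^3 - 16s^2 - 8s
  (-7)(-s^2 + 8s + 4) = 7s^2 - 56s - 28
Sum: 2s^3 - 9s^2 - 64s - 28


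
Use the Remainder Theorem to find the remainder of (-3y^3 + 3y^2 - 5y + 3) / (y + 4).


By the Remainder Theorem, the remainder equals p(-4):
  -3*(-4)^3 = 192
  3*(-4)^2 = 48
  -5*(-4)^1 = 20
  constant: 3
Sum: 192 + 48 + 20 + 3 = 263


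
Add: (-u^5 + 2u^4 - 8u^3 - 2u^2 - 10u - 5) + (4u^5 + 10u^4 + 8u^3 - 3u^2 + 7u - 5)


Align terms by degree and add:
  -u^5 + 2u^4 - 8u^3 - 2u^2 - 10u - 5
+ 4u^5 + 10u^4 + 8u^3 - 3u^2 + 7u - 5
= 3u^5 + 12u^4 - 5u^2 - 3u - 10


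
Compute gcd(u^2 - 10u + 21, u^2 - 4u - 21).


Factor each:
  u^2 - 10u + 21 = (u - 7)(u - 3)
  u^2 - 4u - 21 = (u - 7)(u + 3)
Common monic factor: u - 7


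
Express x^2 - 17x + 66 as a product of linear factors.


Roots satisfy r1 + r2 = -b/a = 17 and r1*r2 = c/a = 66.
So r1 = 6, r2 = 11.
x^2 - 17x + 66 = (x - r1)(x - r2) = (x - 6)(x - 11)


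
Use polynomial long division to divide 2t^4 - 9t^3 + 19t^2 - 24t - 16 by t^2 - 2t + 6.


(2t^4 - 9t^3 + 19t^2 - 24t - 16) / (t^2 - 2t + 6)
Step 1: 2t^2 * (t^2 - 2t + 6) = 2t^4 - 4t^3 + 12t^2; subtract.
Step 2: -5t * (t^2 - 2t + 6) = -5t^3 + 10t^2 - 30t; subtract.
Step 3: -3 * (t^2 - 2t + 6) = -3t^2 + 6t - 18; subtract.
Quotient: 2t^2 - 5t - 3, Remainder: 2


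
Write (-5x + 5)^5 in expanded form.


Expand (-5x + 5)^5 by repeated multiplication:
  (-5x + 5)^2 = 25x^2 - 50x + 25
  (-5x + 5)^3 = -125x^3 + 375x^2 - 375x + 125
  (-5x + 5)^4 = 625x^4 - 2500x^3 + 3750x^2 - 2500x + 625
= -3125x^5 + 15625x^4 - 31250x^3 + 31250x^2 - 15625x + 3125


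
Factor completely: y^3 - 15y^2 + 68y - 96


Try integer roots (divisors of -96). y=4: p(4)=0.
Divide out (y - 4): quotient is y^2 - 11y + 24.
Factor the quadratic: (y - 3)(y - 8)
Result: (y - 4)(y - 3)(y - 8)


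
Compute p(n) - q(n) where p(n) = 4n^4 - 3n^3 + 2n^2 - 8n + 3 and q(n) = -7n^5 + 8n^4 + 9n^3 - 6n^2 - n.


Distribute the minus sign:
  (4n^4 - 3n^3 + 2n^2 - 8n + 3)
- (-7n^5 + 8n^4 + 9n^3 - 6n^2 - n)
Negate second polynomial: 7n^5 - 8n^4 - 9n^3 + 6n^2 + n
Add: 7n^5 - 4n^4 - 12n^3 + 8n^2 - 7n + 3


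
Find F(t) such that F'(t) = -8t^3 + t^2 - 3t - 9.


Reverse power rule on each term:
  ∫ -8t^3 dt = -2t^4
  ∫ t^2 dt = (1/3)t^3
  ∫ -3t dt = -(3/2)t^2
  ∫ -9 dt = -9t
F(t) = -2t^4 + (1/3)t^3 - (3/2)t^2 - 9t + C


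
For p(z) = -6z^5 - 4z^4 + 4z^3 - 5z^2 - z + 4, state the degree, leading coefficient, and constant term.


Highest power of z is 5, with coefficient -6. Constant term is 4.
Degree = 5, leading coefficient = -6, constant term = 4


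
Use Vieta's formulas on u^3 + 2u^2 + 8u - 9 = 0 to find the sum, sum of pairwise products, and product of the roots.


Monic cubic u^3+bu^2+cu+d=0: sum=-b, pairwise sum=c, product=-d.
b=2, c=8, d=-9
r1+r2+r3 = -2
r1r2+r1r3+r2r3 = 8
r1r2r3 = 9


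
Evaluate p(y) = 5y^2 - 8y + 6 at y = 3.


Using direct substitution:
  5 * (3)^2 = 45
  -8 * (3)^1 = -24
  constant: 6
Sum = 45 - 24 + 6 = 27


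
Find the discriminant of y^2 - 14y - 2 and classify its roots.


D = b^2 - 4ac = (-14)^2 - 4(1)(-2) = 196 + 8 = 204
Since D > 0: two distinct irrational roots


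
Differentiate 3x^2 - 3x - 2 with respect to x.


Apply the power rule term by term:
  d/dx(3x^2) = 6x
  d/dx(-3x) = -3
  d/dx(-2) = 0
p'(x) = 6x - 3


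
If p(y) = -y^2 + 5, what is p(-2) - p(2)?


p(-2) = 1
p(2) = 1
p(-2) - p(2) = 1 - 1 = 0


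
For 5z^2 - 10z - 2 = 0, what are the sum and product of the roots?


For az^2+bz+c=0: sum = -b/a, product = c/a.
a=5, b=-10, c=-2
Sum = -(-10)/5 = 2
Product = (-2)/5 = -2/5


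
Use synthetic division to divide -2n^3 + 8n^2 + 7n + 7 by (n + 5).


Synthetic division with c = -5. Coefficients: -2, 8, 7, 7
Bring down -2.
  -2 * -5 = 10; 10 + 8 = 18
  18 * -5 = -90; -90 + 7 = -83
  -83 * -5 = 415; 415 + 7 = 422
Quotient: -2n^2 + 18n - 83, Remainder: 422


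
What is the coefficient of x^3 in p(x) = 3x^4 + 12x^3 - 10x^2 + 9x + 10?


Read off the coefficient of x^3: 12


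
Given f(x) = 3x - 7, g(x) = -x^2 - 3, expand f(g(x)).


Substitute g(x) into f:
f(g(x)) = 3*(-x^2 - 3) + (-7)
Expand and combine: -3x^2 - 16


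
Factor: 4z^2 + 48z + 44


Roots satisfy r1 + r2 = -b/a = -12 and r1*r2 = c/a = 11.
So r1 = -1, r2 = -11.
4z^2 + 48z + 44 = 4(z - r1)(z - r2) = 4(z + 1)(z + 11)


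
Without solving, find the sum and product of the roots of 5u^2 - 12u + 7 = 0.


For au^2+bu+c=0: sum = -b/a, product = c/a.
a=5, b=-12, c=7
Sum = -(-12)/5 = 12/5
Product = (7)/5 = 7/5


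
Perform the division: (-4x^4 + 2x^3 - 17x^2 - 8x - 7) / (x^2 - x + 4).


(-4x^4 + 2x^3 - 17x^2 - 8x - 7) / (x^2 - x + 4)
Step 1: -4x^2 * (x^2 - x + 4) = -4x^4 + 4x^3 - 16x^2; subtract.
Step 2: -2x * (x^2 - x + 4) = -2x^3 + 2x^2 - 8x; subtract.
Step 3: -3 * (x^2 - x + 4) = -3x^2 + 3x - 12; subtract.
Quotient: -4x^2 - 2x - 3, Remainder: -3x + 5


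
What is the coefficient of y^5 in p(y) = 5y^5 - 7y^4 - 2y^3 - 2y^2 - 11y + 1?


Read off the coefficient of y^5: 5


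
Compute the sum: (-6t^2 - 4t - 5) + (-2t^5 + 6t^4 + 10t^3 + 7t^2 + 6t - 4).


Align terms by degree and add:
  -6t^2 - 4t - 5
  -2t^5 + 6t^4 + 10t^3 + 7t^2 + 6t - 4
= -2t^5 + 6t^4 + 10t^3 + t^2 + 2t - 9


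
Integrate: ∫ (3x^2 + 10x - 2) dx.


Reverse power rule on each term:
  ∫ 3x^2 dx = x^3
  ∫ 10x dx = 5x^2
  ∫ -2 dx = -2x
F(x) = x^3 + 5x^2 - 2x + C


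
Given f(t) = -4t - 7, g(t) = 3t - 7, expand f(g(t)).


Substitute g(t) into f:
f(g(t)) = -4*(3t - 7) + (-7)
Expand and combine: -12t + 21


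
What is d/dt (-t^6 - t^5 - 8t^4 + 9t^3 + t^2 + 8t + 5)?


Apply the power rule term by term:
  d/dt(-t^6) = -6t^5
  d/dt(-t^5) = -5t^4
  d/dt(-8t^4) = -32t^3
  d/dt(9t^3) = 27t^2
  d/dt(t^2) = 2t
  d/dt(8t) = 8
  d/dt(5) = 0
p'(t) = -6t^5 - 5t^4 - 32t^3 + 27t^2 + 2t + 8


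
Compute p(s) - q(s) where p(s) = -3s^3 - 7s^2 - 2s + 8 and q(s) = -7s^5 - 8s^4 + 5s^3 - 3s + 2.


Distribute the minus sign:
  (-3s^3 - 7s^2 - 2s + 8)
- (-7s^5 - 8s^4 + 5s^3 - 3s + 2)
Negate second polynomial: 7s^5 + 8s^4 - 5s^3 + 3s - 2
Add: 7s^5 + 8s^4 - 8s^3 - 7s^2 + s + 6


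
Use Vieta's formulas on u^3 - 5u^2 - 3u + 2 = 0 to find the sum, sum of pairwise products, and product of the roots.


Monic cubic u^3+bu^2+cu+d=0: sum=-b, pairwise sum=c, product=-d.
b=-5, c=-3, d=2
r1+r2+r3 = 5
r1r2+r1r3+r2r3 = -3
r1r2r3 = -2


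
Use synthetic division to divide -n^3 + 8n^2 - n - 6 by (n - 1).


Synthetic division with c = 1. Coefficients: -1, 8, -1, -6
Bring down -1.
  -1 * 1 = -1; -1 + 8 = 7
  7 * 1 = 7; 7 - 1 = 6
  6 * 1 = 6; 6 - 6 = 0
Quotient: -n^2 + 7n + 6, Remainder: 0


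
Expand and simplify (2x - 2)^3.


Expand (2x - 2)^3 by repeated multiplication:
  (2x - 2)^2 = 4x^2 - 8x + 4
= 8x^3 - 24x^2 + 24x - 8


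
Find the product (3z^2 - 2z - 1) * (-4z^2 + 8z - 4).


Distribute each term of the first polynomial:
  (3z^2)(-4z^2 + 8z - 4) = -12z^4 + 24z^3 - 12z^2
  (-2z)(-4z^2 + 8z - 4) = 8z^3 - 16z^2 + 8z
  (-1)(-4z^2 + 8z - 4) = 4z^2 - 8z + 4
Sum: -12z^4 + 32z^3 - 24z^2 + 4


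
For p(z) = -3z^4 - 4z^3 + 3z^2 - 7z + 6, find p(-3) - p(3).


p(-3) = -81
p(3) = -339
p(-3) - p(3) = -81 + 339 = 258


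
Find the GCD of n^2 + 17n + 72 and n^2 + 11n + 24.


Factor each:
  n^2 + 17n + 72 = (n + 8)(n + 9)
  n^2 + 11n + 24 = (n + 8)(n + 3)
Common monic factor: n + 8


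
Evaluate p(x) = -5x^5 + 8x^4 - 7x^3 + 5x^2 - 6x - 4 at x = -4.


Using direct substitution:
  -5 * (-4)^5 = 5120
  8 * (-4)^4 = 2048
  -7 * (-4)^3 = 448
  5 * (-4)^2 = 80
  -6 * (-4)^1 = 24
  constant: -4
Sum = 5120 + 2048 + 448 + 80 + 24 - 4 = 7716


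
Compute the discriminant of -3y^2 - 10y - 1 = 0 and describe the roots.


D = b^2 - 4ac = (-10)^2 - 4(-3)(-1) = 100 - 12 = 88
Since D > 0: two distinct irrational roots


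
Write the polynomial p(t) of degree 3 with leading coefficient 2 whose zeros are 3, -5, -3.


p(t) = 2(t - 3)(t + 5)(t + 3)
Expand: 2t^3 + 10t^2 - 18t - 90


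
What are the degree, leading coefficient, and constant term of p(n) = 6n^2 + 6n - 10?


Highest power of n is 2, with coefficient 6. Constant term is -10.
Degree = 2, leading coefficient = 6, constant term = -10


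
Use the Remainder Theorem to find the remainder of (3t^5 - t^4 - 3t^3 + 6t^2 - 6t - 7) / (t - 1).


By the Remainder Theorem, the remainder equals p(1):
  3*(1)^5 = 3
  -1*(1)^4 = -1
  -3*(1)^3 = -3
  6*(1)^2 = 6
  -6*(1)^1 = -6
  constant: -7
Sum: 3 - 1 - 3 + 6 - 6 - 7 = -8


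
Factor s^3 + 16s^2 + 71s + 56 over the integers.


Try integer roots (divisors of 56). s=-1: p(-1)=0.
Divide out (s + 1): quotient is s^2 + 15s + 56.
Factor the quadratic: (s + 7)(s + 8)
Result: (s + 1)(s + 7)(s + 8)


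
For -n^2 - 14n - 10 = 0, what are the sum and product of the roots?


For an^2+bn+c=0: sum = -b/a, product = c/a.
a=-1, b=-14, c=-10
Sum = -(-14)/-1 = -14
Product = (-10)/-1 = 10


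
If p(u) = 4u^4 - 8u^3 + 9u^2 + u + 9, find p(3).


Using direct substitution:
  4 * (3)^4 = 324
  -8 * (3)^3 = -216
  9 * (3)^2 = 81
  1 * (3)^1 = 3
  constant: 9
Sum = 324 - 216 + 81 + 3 + 9 = 201


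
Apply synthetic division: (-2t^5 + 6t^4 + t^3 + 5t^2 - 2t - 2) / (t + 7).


Synthetic division with c = -7. Coefficients: -2, 6, 1, 5, -2, -2
Bring down -2.
  -2 * -7 = 14; 14 + 6 = 20
  20 * -7 = -140; -140 + 1 = -139
  -139 * -7 = 973; 973 + 5 = 978
  978 * -7 = -6846; -6846 - 2 = -6848
  -6848 * -7 = 47936; 47936 - 2 = 47934
Quotient: -2t^4 + 20t^3 - 139t^2 + 978t - 6848, Remainder: 47934


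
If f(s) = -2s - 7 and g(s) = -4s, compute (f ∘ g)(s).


Substitute g(s) into f:
f(g(s)) = -2*(-4s) + (-7)
Expand and combine: 8s - 7


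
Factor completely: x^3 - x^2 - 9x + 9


Try integer roots (divisors of 9). x=1: p(1)=0.
Divide out (x - 1): quotient is x^2 - 9.
Factor the quadratic: (x - 3)(x + 3)
Result: (x - 1)(x - 3)(x + 3)


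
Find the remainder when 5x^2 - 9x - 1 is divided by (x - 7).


By the Remainder Theorem, the remainder equals p(7):
  5*(7)^2 = 245
  -9*(7)^1 = -63
  constant: -1
Sum: 245 - 63 - 1 = 181


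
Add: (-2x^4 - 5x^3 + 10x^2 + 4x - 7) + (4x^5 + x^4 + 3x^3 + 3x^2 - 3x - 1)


Align terms by degree and add:
  -2x^4 - 5x^3 + 10x^2 + 4x - 7
+ 4x^5 + x^4 + 3x^3 + 3x^2 - 3x - 1
= 4x^5 - x^4 - 2x^3 + 13x^2 + x - 8


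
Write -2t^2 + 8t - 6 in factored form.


Roots satisfy r1 + r2 = -b/a = 4 and r1*r2 = c/a = 3.
So r1 = 1, r2 = 3.
-2t^2 + 8t - 6 = -2(t - r1)(t - r2) = -2(t - 1)(t - 3)


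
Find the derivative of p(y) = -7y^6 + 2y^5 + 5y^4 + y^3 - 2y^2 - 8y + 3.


Apply the power rule term by term:
  d/dy(-7y^6) = -42y^5
  d/dy(2y^5) = 10y^4
  d/dy(5y^4) = 20y^3
  d/dy(y^3) = 3y^2
  d/dy(-2y^2) = -4y
  d/dy(-8y) = -8
  d/dy(3) = 0
p'(y) = -42y^5 + 10y^4 + 20y^3 + 3y^2 - 4y - 8


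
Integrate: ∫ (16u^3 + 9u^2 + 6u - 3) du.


Reverse power rule on each term:
  ∫ 16u^3 du = 4u^4
  ∫ 9u^2 du = 3u^3
  ∫ 6u du = 3u^2
  ∫ -3 du = -3u
F(u) = 4u^4 + 3u^3 + 3u^2 - 3u + C


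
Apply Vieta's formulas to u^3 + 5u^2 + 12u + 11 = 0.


Monic cubic u^3+bu^2+cu+d=0: sum=-b, pairwise sum=c, product=-d.
b=5, c=12, d=11
r1+r2+r3 = -5
r1r2+r1r3+r2r3 = 12
r1r2r3 = -11


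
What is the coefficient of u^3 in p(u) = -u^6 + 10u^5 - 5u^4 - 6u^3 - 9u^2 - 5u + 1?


Read off the coefficient of u^3: -6


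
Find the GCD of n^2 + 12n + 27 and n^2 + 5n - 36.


Factor each:
  n^2 + 12n + 27 = (n + 9)(n + 3)
  n^2 + 5n - 36 = (n + 9)(n - 4)
Common monic factor: n + 9


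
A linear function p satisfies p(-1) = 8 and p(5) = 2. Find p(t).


p(t) = mt + b. Using p(-1)=8, p(5)=2:
m = (8 - 2)/(-1 - 5) = 6/-6 = -1
b = 8 - m*(-1) = 8 - 1 = 7
p(t) = -t + 7


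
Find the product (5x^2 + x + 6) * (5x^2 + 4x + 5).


Distribute each term of the first polynomial:
  (5x^2)(5x^2 + 4x + 5) = 25x^4 + 20x^3 + 25x^2
  (x)(5x^2 + 4x + 5) = 5x^3 + 4x^2 + 5x
  (6)(5x^2 + 4x + 5) = 30x^2 + 24x + 30
Sum: 25x^4 + 25x^3 + 59x^2 + 29x + 30


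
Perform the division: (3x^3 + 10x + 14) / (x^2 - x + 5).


(3x^3 + 10x + 14) / (x^2 - x + 5)
Step 1: 3x * (x^2 - x + 5) = 3x^3 - 3x^2 + 15x; subtract.
Step 2: 3 * (x^2 - x + 5) = 3x^2 - 3x + 15; subtract.
Quotient: 3x + 3, Remainder: -2x - 1


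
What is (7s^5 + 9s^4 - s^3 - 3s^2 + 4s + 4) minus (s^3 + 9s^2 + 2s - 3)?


Distribute the minus sign:
  (7s^5 + 9s^4 - s^3 - 3s^2 + 4s + 4)
- (s^3 + 9s^2 + 2s - 3)
Negate second polynomial: -s^3 - 9s^2 - 2s + 3
Add: 7s^5 + 9s^4 - 2s^3 - 12s^2 + 2s + 7


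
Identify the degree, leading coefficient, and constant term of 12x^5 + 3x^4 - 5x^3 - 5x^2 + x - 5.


Highest power of x is 5, with coefficient 12. Constant term is -5.
Degree = 5, leading coefficient = 12, constant term = -5


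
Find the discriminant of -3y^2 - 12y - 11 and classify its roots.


D = b^2 - 4ac = (-12)^2 - 4(-3)(-11) = 144 - 132 = 12
Since D > 0: two distinct irrational roots


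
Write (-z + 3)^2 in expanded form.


Expand (-z + 3)^2 by repeated multiplication:
= z^2 - 6z + 9


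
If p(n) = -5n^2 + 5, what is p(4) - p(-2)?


p(4) = -75
p(-2) = -15
p(4) - p(-2) = -75 + 15 = -60


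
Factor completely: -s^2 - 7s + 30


Roots satisfy r1 + r2 = -b/a = -7 and r1*r2 = c/a = -30.
So r1 = 3, r2 = -10.
-s^2 - 7s + 30 = -(s - r1)(s - r2) = -(s - 3)(s + 10)


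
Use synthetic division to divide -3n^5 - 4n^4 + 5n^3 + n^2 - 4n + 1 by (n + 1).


Synthetic division with c = -1. Coefficients: -3, -4, 5, 1, -4, 1
Bring down -3.
  -3 * -1 = 3; 3 - 4 = -1
  -1 * -1 = 1; 1 + 5 = 6
  6 * -1 = -6; -6 + 1 = -5
  -5 * -1 = 5; 5 - 4 = 1
  1 * -1 = -1; -1 + 1 = 0
Quotient: -3n^4 - n^3 + 6n^2 - 5n + 1, Remainder: 0


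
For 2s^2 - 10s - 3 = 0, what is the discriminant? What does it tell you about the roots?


D = b^2 - 4ac = (-10)^2 - 4(2)(-3) = 100 + 24 = 124
Since D > 0: two distinct irrational roots


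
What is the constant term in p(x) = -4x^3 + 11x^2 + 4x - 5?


Read off the constant term: -5


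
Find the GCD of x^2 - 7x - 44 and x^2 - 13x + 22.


Factor each:
  x^2 - 7x - 44 = (x - 11)(x + 4)
  x^2 - 13x + 22 = (x - 11)(x - 2)
Common monic factor: x - 11


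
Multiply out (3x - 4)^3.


Expand (3x - 4)^3 by repeated multiplication:
  (3x - 4)^2 = 9x^2 - 24x + 16
= 27x^3 - 108x^2 + 144x - 64


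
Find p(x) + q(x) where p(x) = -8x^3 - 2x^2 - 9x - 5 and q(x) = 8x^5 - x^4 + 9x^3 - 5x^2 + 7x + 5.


Align terms by degree and add:
  -8x^3 - 2x^2 - 9x - 5
+ 8x^5 - x^4 + 9x^3 - 5x^2 + 7x + 5
= 8x^5 - x^4 + x^3 - 7x^2 - 2x


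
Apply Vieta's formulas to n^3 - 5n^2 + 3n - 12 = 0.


Monic cubic n^3+bn^2+cn+d=0: sum=-b, pairwise sum=c, product=-d.
b=-5, c=3, d=-12
r1+r2+r3 = 5
r1r2+r1r3+r2r3 = 3
r1r2r3 = 12


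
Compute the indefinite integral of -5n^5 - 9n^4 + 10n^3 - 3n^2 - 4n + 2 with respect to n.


Reverse power rule on each term:
  ∫ -5n^5 dn = -(5/6)n^6
  ∫ -9n^4 dn = -(9/5)n^5
  ∫ 10n^3 dn = (5/2)n^4
  ∫ -3n^2 dn = -n^3
  ∫ -4n dn = -2n^2
  ∫ 2 dn = 2n
F(n) = -(5/6)n^6 - (9/5)n^5 + (5/2)n^4 - n^3 - 2n^2 + 2n + C


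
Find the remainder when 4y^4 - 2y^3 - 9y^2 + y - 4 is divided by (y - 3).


By the Remainder Theorem, the remainder equals p(3):
  4*(3)^4 = 324
  -2*(3)^3 = -54
  -9*(3)^2 = -81
  1*(3)^1 = 3
  constant: -4
Sum: 324 - 54 - 81 + 3 - 4 = 188


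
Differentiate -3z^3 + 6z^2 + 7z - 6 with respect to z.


Apply the power rule term by term:
  d/dz(-3z^3) = -9z^2
  d/dz(6z^2) = 12z
  d/dz(7z) = 7
  d/dz(-6) = 0
p'(z) = -9z^2 + 12z + 7


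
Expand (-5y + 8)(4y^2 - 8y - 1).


Distribute each term of the first polynomial:
  (-5y)(4y^2 - 8y - 1) = -20y^3 + 40y^2 + 5y
  (8)(4y^2 - 8y - 1) = 32y^2 - 64y - 8
Sum: -20y^3 + 72y^2 - 59y - 8


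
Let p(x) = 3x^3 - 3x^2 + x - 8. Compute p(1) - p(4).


p(1) = -7
p(4) = 140
p(1) - p(4) = -7 - 140 = -147


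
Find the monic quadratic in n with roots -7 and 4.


p(n) = (n + 7)(n - 4)
Expand: n^2 + 3n - 28


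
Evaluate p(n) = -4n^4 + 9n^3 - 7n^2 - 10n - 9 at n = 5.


Using direct substitution:
  -4 * (5)^4 = -2500
  9 * (5)^3 = 1125
  -7 * (5)^2 = -175
  -10 * (5)^1 = -50
  constant: -9
Sum = -2500 + 1125 - 175 - 50 - 9 = -1609


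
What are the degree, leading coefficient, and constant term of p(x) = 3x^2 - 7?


Highest power of x is 2, with coefficient 3. Constant term is -7.
Degree = 2, leading coefficient = 3, constant term = -7


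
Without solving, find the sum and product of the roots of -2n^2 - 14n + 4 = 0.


For an^2+bn+c=0: sum = -b/a, product = c/a.
a=-2, b=-14, c=4
Sum = -(-14)/-2 = -7
Product = (4)/-2 = -2


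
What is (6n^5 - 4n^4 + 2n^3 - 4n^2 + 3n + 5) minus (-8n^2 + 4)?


Distribute the minus sign:
  (6n^5 - 4n^4 + 2n^3 - 4n^2 + 3n + 5)
- (-8n^2 + 4)
Negate second polynomial: 8n^2 - 4
Add: 6n^5 - 4n^4 + 2n^3 + 4n^2 + 3n + 1


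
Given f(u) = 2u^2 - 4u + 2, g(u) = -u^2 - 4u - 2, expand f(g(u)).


Substitute g(u) into f:
f(g(u)) = 2*(-u^2 - 4u - 2)^2 + (-4)*(-u^2 - 4u - 2) + 2
(-u^2 - 4u - 2)^2 = u^4 + 8u^3 + 20u^2 + 16u + 4
Expand and combine: 2u^4 + 16u^3 + 44u^2 + 48u + 18


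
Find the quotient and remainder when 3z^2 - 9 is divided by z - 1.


(3z^2 - 9) / (z - 1)
Step 1: 3z * (z - 1) = 3z^2 - 3z; subtract.
Step 2: 3 * (z - 1) = 3z - 3; subtract.
Quotient: 3z + 3, Remainder: -6


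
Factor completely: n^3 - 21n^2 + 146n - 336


Try integer roots (divisors of -336). n=8: p(8)=0.
Divide out (n - 8): quotient is n^2 - 13n + 42.
Factor the quadratic: (n - 6)(n - 7)
Result: (n - 8)(n - 6)(n - 7)


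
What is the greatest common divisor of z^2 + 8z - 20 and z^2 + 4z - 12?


Factor each:
  z^2 + 8z - 20 = (z - 2)(z + 10)
  z^2 + 4z - 12 = (z - 2)(z + 6)
Common monic factor: z - 2


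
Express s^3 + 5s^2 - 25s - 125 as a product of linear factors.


Try integer roots (divisors of -125). s=5: p(5)=0.
Divide out (s - 5): quotient is s^2 + 10s + 25.
Factor the quadratic: (s + 5)(s + 5)
Result: (s - 5)(s + 5)(s + 5)


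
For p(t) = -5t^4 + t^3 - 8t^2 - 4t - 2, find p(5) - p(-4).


p(5) = -3222
p(-4) = -1458
p(5) - p(-4) = -3222 + 1458 = -1764


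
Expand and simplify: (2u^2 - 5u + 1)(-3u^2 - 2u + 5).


Distribute each term of the first polynomial:
  (2u^2)(-3u^2 - 2u + 5) = -6u^4 - 4u^3 + 10u^2
  (-5u)(-3u^2 - 2u + 5) = 15u^3 + 10u^2 - 25u
  (1)(-3u^2 - 2u + 5) = -3u^2 - 2u + 5
Sum: -6u^4 + 11u^3 + 17u^2 - 27u + 5


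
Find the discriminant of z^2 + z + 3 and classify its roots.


D = b^2 - 4ac = (1)^2 - 4(1)(3) = 1 - 12 = -11
Since D < 0: two complex conjugate roots (no real roots)


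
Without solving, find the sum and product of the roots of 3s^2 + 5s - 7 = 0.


For as^2+bs+c=0: sum = -b/a, product = c/a.
a=3, b=5, c=-7
Sum = -(5)/3 = -5/3
Product = (-7)/3 = -7/3


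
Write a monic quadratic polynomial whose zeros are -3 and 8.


p(u) = (u + 3)(u - 8)
Expand: u^2 - 5u - 24


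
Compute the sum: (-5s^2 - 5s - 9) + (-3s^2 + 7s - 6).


Align terms by degree and add:
  -5s^2 - 5s - 9
  -3s^2 + 7s - 6
= -8s^2 + 2s - 15


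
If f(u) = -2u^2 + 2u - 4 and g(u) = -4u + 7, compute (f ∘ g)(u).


Substitute g(u) into f:
f(g(u)) = -2*(-4u + 7)^2 + 2*(-4u + 7) + (-4)
(-4u + 7)^2 = 16u^2 - 56u + 49
Expand and combine: -32u^2 + 104u - 88


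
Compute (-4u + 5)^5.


Expand (-4u + 5)^5 by repeated multiplication:
  (-4u + 5)^2 = 16u^2 - 40u + 25
  (-4u + 5)^3 = -64u^3 + 240u^2 - 300u + 125
  (-4u + 5)^4 = 256u^4 - 1280u^3 + 2400u^2 - 2000u + 625
= -1024u^5 + 6400u^4 - 16000u^3 + 20000u^2 - 12500u + 3125


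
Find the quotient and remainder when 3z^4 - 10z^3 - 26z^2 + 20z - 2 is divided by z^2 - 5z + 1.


(3z^4 - 10z^3 - 26z^2 + 20z - 2) / (z^2 - 5z + 1)
Step 1: 3z^2 * (z^2 - 5z + 1) = 3z^4 - 15z^3 + 3z^2; subtract.
Step 2: 5z * (z^2 - 5z + 1) = 5z^3 - 25z^2 + 5z; subtract.
Step 3: -4 * (z^2 - 5z + 1) = -4z^2 + 20z - 4; subtract.
Quotient: 3z^2 + 5z - 4, Remainder: -5z + 2


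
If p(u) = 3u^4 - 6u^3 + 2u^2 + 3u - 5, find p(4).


Using direct substitution:
  3 * (4)^4 = 768
  -6 * (4)^3 = -384
  2 * (4)^2 = 32
  3 * (4)^1 = 12
  constant: -5
Sum = 768 - 384 + 32 + 12 - 5 = 423


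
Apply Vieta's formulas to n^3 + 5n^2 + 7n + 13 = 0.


Monic cubic n^3+bn^2+cn+d=0: sum=-b, pairwise sum=c, product=-d.
b=5, c=7, d=13
r1+r2+r3 = -5
r1r2+r1r3+r2r3 = 7
r1r2r3 = -13


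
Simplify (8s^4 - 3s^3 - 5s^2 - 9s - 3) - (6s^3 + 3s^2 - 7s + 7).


Distribute the minus sign:
  (8s^4 - 3s^3 - 5s^2 - 9s - 3)
- (6s^3 + 3s^2 - 7s + 7)
Negate second polynomial: -6s^3 - 3s^2 + 7s - 7
Add: 8s^4 - 9s^3 - 8s^2 - 2s - 10


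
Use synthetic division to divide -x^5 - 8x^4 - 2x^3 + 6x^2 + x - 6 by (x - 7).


Synthetic division with c = 7. Coefficients: -1, -8, -2, 6, 1, -6
Bring down -1.
  -1 * 7 = -7; -7 - 8 = -15
  -15 * 7 = -105; -105 - 2 = -107
  -107 * 7 = -749; -749 + 6 = -743
  -743 * 7 = -5201; -5201 + 1 = -5200
  -5200 * 7 = -36400; -36400 - 6 = -36406
Quotient: -x^4 - 15x^3 - 107x^2 - 743x - 5200, Remainder: -36406


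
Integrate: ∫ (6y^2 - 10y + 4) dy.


Reverse power rule on each term:
  ∫ 6y^2 dy = 2y^3
  ∫ -10y dy = -5y^2
  ∫ 4 dy = 4y
F(y) = 2y^3 - 5y^2 + 4y + C


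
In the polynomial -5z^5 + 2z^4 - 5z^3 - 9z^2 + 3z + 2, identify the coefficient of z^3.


Read off the coefficient of z^3: -5


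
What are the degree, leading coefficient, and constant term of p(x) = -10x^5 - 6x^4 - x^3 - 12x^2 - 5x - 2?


Highest power of x is 5, with coefficient -10. Constant term is -2.
Degree = 5, leading coefficient = -10, constant term = -2


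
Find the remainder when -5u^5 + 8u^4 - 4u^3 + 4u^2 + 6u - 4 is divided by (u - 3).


By the Remainder Theorem, the remainder equals p(3):
  -5*(3)^5 = -1215
  8*(3)^4 = 648
  -4*(3)^3 = -108
  4*(3)^2 = 36
  6*(3)^1 = 18
  constant: -4
Sum: -1215 + 648 - 108 + 36 + 18 - 4 = -625


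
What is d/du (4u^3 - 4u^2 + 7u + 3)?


Apply the power rule term by term:
  d/du(4u^3) = 12u^2
  d/du(-4u^2) = -8u
  d/du(7u) = 7
  d/du(3) = 0
p'(u) = 12u^2 - 8u + 7


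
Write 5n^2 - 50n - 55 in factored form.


Roots satisfy r1 + r2 = -b/a = 10 and r1*r2 = c/a = -11.
So r1 = -1, r2 = 11.
5n^2 - 50n - 55 = 5(n - r1)(n - r2) = 5(n + 1)(n - 11)


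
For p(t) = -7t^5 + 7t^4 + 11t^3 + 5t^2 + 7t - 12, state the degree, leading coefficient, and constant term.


Highest power of t is 5, with coefficient -7. Constant term is -12.
Degree = 5, leading coefficient = -7, constant term = -12


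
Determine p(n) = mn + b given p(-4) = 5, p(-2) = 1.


p(n) = mn + b. Using p(-4)=5, p(-2)=1:
m = (5 - 1)/(-4 + 2) = 4/-2 = -2
b = 5 - m*(-4) = 5 - 8 = -3
p(n) = -2n - 3


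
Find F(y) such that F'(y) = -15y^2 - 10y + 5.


Reverse power rule on each term:
  ∫ -15y^2 dy = -5y^3
  ∫ -10y dy = -5y^2
  ∫ 5 dy = 5y
F(y) = -5y^3 - 5y^2 + 5y + C


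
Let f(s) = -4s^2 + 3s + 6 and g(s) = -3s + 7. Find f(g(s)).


Substitute g(s) into f:
f(g(s)) = -4*(-3s + 7)^2 + 3*(-3s + 7) + 6
(-3s + 7)^2 = 9s^2 - 42s + 49
Expand and combine: -36s^2 + 159s - 169


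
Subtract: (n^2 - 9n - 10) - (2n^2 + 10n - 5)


Distribute the minus sign:
  (n^2 - 9n - 10)
- (2n^2 + 10n - 5)
Negate second polynomial: -2n^2 - 10n + 5
Add: -n^2 - 19n - 5


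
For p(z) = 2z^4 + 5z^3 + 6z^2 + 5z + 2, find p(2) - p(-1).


p(2) = 108
p(-1) = 0
p(2) - p(-1) = 108 = 108


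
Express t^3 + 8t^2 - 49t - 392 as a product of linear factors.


Try integer roots (divisors of -392). t=-8: p(-8)=0.
Divide out (t + 8): quotient is t^2 - 49.
Factor the quadratic: (t + 7)(t - 7)
Result: (t + 8)(t + 7)(t - 7)


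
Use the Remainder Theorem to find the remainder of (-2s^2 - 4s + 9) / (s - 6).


By the Remainder Theorem, the remainder equals p(6):
  -2*(6)^2 = -72
  -4*(6)^1 = -24
  constant: 9
Sum: -72 - 24 + 9 = -87


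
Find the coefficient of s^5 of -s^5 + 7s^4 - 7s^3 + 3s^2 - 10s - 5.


Read off the coefficient of s^5: -1


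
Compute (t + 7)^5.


Expand (t + 7)^5 by repeated multiplication:
  (t + 7)^2 = t^2 + 14t + 49
  (t + 7)^3 = t^3 + 21t^2 + 147t + 343
  (t + 7)^4 = t^4 + 28t^3 + 294t^2 + 1372t + 2401
= t^5 + 35t^4 + 490t^3 + 3430t^2 + 12005t + 16807


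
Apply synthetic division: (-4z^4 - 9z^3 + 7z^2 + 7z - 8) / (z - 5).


Synthetic division with c = 5. Coefficients: -4, -9, 7, 7, -8
Bring down -4.
  -4 * 5 = -20; -20 - 9 = -29
  -29 * 5 = -145; -145 + 7 = -138
  -138 * 5 = -690; -690 + 7 = -683
  -683 * 5 = -3415; -3415 - 8 = -3423
Quotient: -4z^3 - 29z^2 - 138z - 683, Remainder: -3423


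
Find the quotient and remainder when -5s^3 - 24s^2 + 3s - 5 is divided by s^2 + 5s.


(-5s^3 - 24s^2 + 3s - 5) / (s^2 + 5s)
Step 1: -5s * (s^2 + 5s) = -5s^3 - 25s^2; subtract.
Step 2: 1 * (s^2 + 5s) = s^2 + 5s; subtract.
Quotient: -5s + 1, Remainder: -2s - 5


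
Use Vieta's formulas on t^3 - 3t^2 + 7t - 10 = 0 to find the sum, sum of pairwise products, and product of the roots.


Monic cubic t^3+bt^2+ct+d=0: sum=-b, pairwise sum=c, product=-d.
b=-3, c=7, d=-10
r1+r2+r3 = 3
r1r2+r1r3+r2r3 = 7
r1r2r3 = 10
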